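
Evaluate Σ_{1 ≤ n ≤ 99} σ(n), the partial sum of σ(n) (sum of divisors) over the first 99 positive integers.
Σ_{n ≤ 99} σ(n) = 8082

Compute σ(n) for each 1 ≤ n ≤ 99: σ(1) = 1, σ(2) = 3, σ(3) = 4, σ(4) = 7, σ(5) = 6, σ(6) = 12, σ(7) = 8, σ(8) = 15, σ(9) = 13, σ(10) = 18, σ(11) = 12, σ(12) = 28, σ(13) = 14, σ(14) = 24, σ(15) = 24, σ(16) = 31, σ(17) = 18, σ(18) = 39, σ(19) = 20, σ(20) = 42, σ(21) = 32, σ(22) = 36, σ(23) = 24, σ(24) = 60, σ(25) = 31, σ(26) = 42, σ(27) = 40, σ(28) = 56, σ(29) = 30, σ(30) = 72, σ(31) = 32, σ(32) = 63, σ(33) = 48, σ(34) = 54, σ(35) = 48, σ(36) = 91, σ(37) = 38, σ(38) = 60, σ(39) = 56, σ(40) = 90, σ(41) = 42, σ(42) = 96, σ(43) = 44, σ(44) = 84, σ(45) = 78, σ(46) = 72, σ(47) = 48, σ(48) = 124, σ(49) = 57, σ(50) = 93, σ(51) = 72, σ(52) = 98, σ(53) = 54, σ(54) = 120, σ(55) = 72, σ(56) = 120, σ(57) = 80, σ(58) = 90, σ(59) = 60, σ(60) = 168, σ(61) = 62, σ(62) = 96, σ(63) = 104, σ(64) = 127, σ(65) = 84, σ(66) = 144, σ(67) = 68, σ(68) = 126, σ(69) = 96, σ(70) = 144, σ(71) = 72, σ(72) = 195, σ(73) = 74, σ(74) = 114, σ(75) = 124, σ(76) = 140, σ(77) = 96, σ(78) = 168, σ(79) = 80, σ(80) = 186, σ(81) = 121, σ(82) = 126, σ(83) = 84, σ(84) = 224, σ(85) = 108, σ(86) = 132, σ(87) = 120, σ(88) = 180, σ(89) = 90, σ(90) = 234, σ(91) = 112, σ(92) = 168, σ(93) = 128, σ(94) = 144, σ(95) = 120, σ(96) = 252, σ(97) = 98, σ(98) = 171, σ(99) = 156. Summing all 99 values: 8082. (Average order: Σ_{n ≤ x} σ(n) ~ (π²/12) x². For x = 99, (π²/12)·99² ≈ 8061.00.)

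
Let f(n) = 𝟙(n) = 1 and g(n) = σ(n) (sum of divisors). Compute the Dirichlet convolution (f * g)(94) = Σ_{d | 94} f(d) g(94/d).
(𝟙 * σ)(94) = 196

Divisors of 94: [1, 2, 47, 94]. For each d | 94:
  d = 1: 𝟙(1) · σ(94/1) = 1 · 144 = 144
  d = 2: 𝟙(2) · σ(94/2) = 1 · 48 = 48
  d = 47: 𝟙(47) · σ(94/47) = 1 · 3 = 3
  d = 94: 𝟙(94) · σ(94/94) = 1 · 1 = 1
Summing: (𝟙 * σ)(94) = 144 + 48 + 3 + 1 = 196.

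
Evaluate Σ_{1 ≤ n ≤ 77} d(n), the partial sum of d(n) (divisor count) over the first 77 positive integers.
Σ_{n ≤ 77} d(n) = 348

Compute d(n) for each 1 ≤ n ≤ 77: d(1) = 1, d(2) = 2, d(3) = 2, d(4) = 3, d(5) = 2, d(6) = 4, d(7) = 2, d(8) = 4, d(9) = 3, d(10) = 4, d(11) = 2, d(12) = 6, d(13) = 2, d(14) = 4, d(15) = 4, d(16) = 5, d(17) = 2, d(18) = 6, d(19) = 2, d(20) = 6, d(21) = 4, d(22) = 4, d(23) = 2, d(24) = 8, d(25) = 3, d(26) = 4, d(27) = 4, d(28) = 6, d(29) = 2, d(30) = 8, d(31) = 2, d(32) = 6, d(33) = 4, d(34) = 4, d(35) = 4, d(36) = 9, d(37) = 2, d(38) = 4, d(39) = 4, d(40) = 8, d(41) = 2, d(42) = 8, d(43) = 2, d(44) = 6, d(45) = 6, d(46) = 4, d(47) = 2, d(48) = 10, d(49) = 3, d(50) = 6, d(51) = 4, d(52) = 6, d(53) = 2, d(54) = 8, d(55) = 4, d(56) = 8, d(57) = 4, d(58) = 4, d(59) = 2, d(60) = 12, d(61) = 2, d(62) = 4, d(63) = 6, d(64) = 7, d(65) = 4, d(66) = 8, d(67) = 2, d(68) = 6, d(69) = 4, d(70) = 8, d(71) = 2, d(72) = 12, d(73) = 2, d(74) = 4, d(75) = 6, d(76) = 6, d(77) = 4. Summing all 77 values: 348. (Dirichlet's divisor formula: Σ_{n ≤ x} d(n) = x ln(x) + (2γ − 1) x + O(√x). For x = 77, the asymptotic estimate is ≈ 346.36.)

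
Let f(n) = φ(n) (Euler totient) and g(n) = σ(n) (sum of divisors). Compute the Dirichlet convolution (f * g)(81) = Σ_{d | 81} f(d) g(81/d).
(φ * σ)(81) = 405

Divisors of 81: [1, 3, 9, 27, 81]. For each d | 81:
  d = 1: φ(1) · σ(81/1) = 1 · 121 = 121
  d = 3: φ(3) · σ(81/3) = 2 · 40 = 80
  d = 9: φ(9) · σ(81/9) = 6 · 13 = 78
  d = 27: φ(27) · σ(81/27) = 18 · 4 = 72
  d = 81: φ(81) · σ(81/81) = 54 · 1 = 54
Summing: (φ * σ)(81) = 121 + 80 + 78 + 72 + 54 = 405.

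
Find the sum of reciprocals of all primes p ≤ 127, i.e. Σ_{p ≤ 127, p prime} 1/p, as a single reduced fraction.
Σ 1/p = 7457575819106455685806801283735357697478405891621/4014476939333036189094441199026045136645885247730

π(127) = 31, so the primes ≤ 127 are [2, 3, 5, 7, 11, 13, 17, 19, 23, 29, 31, 37, 41, 43, 47, 53, 59, 61, 67, 71, 73, 79, 83, 89, 97, 101, 103, 107, 109, 113, 127]. Summing 1/p over these primes: 7457575819106455685806801283735357697478405891621/4014476939333036189094441199026045136645885247730 ≈ 1.8577. Mertens estimate ln ln(127) + 0.2615 ≈ 1.8393.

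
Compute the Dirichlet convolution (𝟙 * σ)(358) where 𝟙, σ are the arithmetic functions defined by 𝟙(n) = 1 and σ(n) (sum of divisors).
(𝟙 * σ)(358) = 724

Divisors of 358: [1, 2, 179, 358]. For each d | 358:
  d = 1: 𝟙(1) · σ(358/1) = 1 · 540 = 540
  d = 2: 𝟙(2) · σ(358/2) = 1 · 180 = 180
  d = 179: 𝟙(179) · σ(358/179) = 1 · 3 = 3
  d = 358: 𝟙(358) · σ(358/358) = 1 · 1 = 1
Summing: (𝟙 * σ)(358) = 540 + 180 + 3 + 1 = 724.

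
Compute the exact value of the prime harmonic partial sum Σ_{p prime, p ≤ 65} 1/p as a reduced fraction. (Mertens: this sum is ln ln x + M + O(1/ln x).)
Σ 1/p = 201015517717077830328949/117288381359406970983270

π(65) = 18, so the primes ≤ 65 are [2, 3, 5, 7, 11, 13, 17, 19, 23, 29, 31, 37, 41, 43, 47, 53, 59, 61]. Summing 1/p over these primes: 201015517717077830328949/117288381359406970983270 ≈ 1.7139. Mertens estimate ln ln(65) + 0.2615 ≈ 1.6905.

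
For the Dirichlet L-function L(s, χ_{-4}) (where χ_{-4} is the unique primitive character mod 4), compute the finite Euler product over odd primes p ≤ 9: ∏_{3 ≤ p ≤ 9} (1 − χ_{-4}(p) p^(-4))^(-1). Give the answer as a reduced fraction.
∏ = 40516875/40968512

The odd primes p ≤ 9 are [3, 5, 7]. For each, χ(p) = 1 if p ≡ 1 mod 4, χ(p) = −1 if p ≡ 3 mod 4. Taking (1 − χ(p)/p^4)^(-1) = p^4/(p^4 − χ(p)): (1 − (-1)/3^4)^(-1) · (1 − (1)/5^4)^(-1) · (1 − (-1)/7^4)^(-1) = 40516875/40968512.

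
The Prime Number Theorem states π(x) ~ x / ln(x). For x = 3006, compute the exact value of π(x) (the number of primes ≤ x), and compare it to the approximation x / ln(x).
π(3006) = 431;  x/ln(x) ≈ 375.36;  relative error ≈ 12.91%.

Directly count primes up to 3006: π(3006) = 431. The PNT approximation gives 3006/ln(3006) ≈ 3006/8.00837 ≈ 375.36. Relative error (π(x) − x/ln(x)) / π(x) ≈ 12.91%; the approximation is known to undercount slightly (Li(x) is a better estimate).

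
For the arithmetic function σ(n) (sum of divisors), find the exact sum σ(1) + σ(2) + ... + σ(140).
Σ_{n ≤ 140} σ(n) = 16207

Compute σ(n) for each 1 ≤ n ≤ 140: σ(1) = 1, σ(2) = 3, σ(3) = 4, σ(4) = 7, σ(5) = 6, σ(6) = 12, σ(7) = 8, σ(8) = 15, σ(9) = 13, σ(10) = 18, σ(11) = 12, σ(12) = 28, σ(13) = 14, σ(14) = 24, σ(15) = 24, σ(16) = 31, σ(17) = 18, σ(18) = 39, σ(19) = 20, σ(20) = 42, σ(21) = 32, σ(22) = 36, σ(23) = 24, σ(24) = 60, σ(25) = 31, σ(26) = 42, σ(27) = 40, σ(28) = 56, σ(29) = 30, σ(30) = 72, σ(31) = 32, σ(32) = 63, σ(33) = 48, σ(34) = 54, σ(35) = 48, σ(36) = 91, σ(37) = 38, σ(38) = 60, σ(39) = 56, σ(40) = 90, σ(41) = 42, σ(42) = 96, σ(43) = 44, σ(44) = 84, σ(45) = 78, σ(46) = 72, σ(47) = 48, σ(48) = 124, σ(49) = 57, σ(50) = 93, σ(51) = 72, σ(52) = 98, σ(53) = 54, σ(54) = 120, σ(55) = 72, σ(56) = 120, σ(57) = 80, σ(58) = 90, σ(59) = 60, σ(60) = 168, σ(61) = 62, σ(62) = 96, σ(63) = 104, σ(64) = 127, σ(65) = 84, σ(66) = 144, σ(67) = 68, σ(68) = 126, σ(69) = 96, σ(70) = 144, σ(71) = 72, σ(72) = 195, σ(73) = 74, σ(74) = 114, σ(75) = 124, σ(76) = 140, σ(77) = 96, σ(78) = 168, σ(79) = 80, σ(80) = 186, σ(81) = 121, σ(82) = 126, σ(83) = 84, σ(84) = 224, σ(85) = 108, σ(86) = 132, σ(87) = 120, σ(88) = 180, σ(89) = 90, σ(90) = 234, σ(91) = 112, σ(92) = 168, σ(93) = 128, σ(94) = 144, σ(95) = 120, σ(96) = 252, σ(97) = 98, σ(98) = 171, σ(99) = 156, σ(100) = 217, σ(101) = 102, σ(102) = 216, σ(103) = 104, σ(104) = 210, σ(105) = 192, σ(106) = 162, σ(107) = 108, σ(108) = 280, σ(109) = 110, σ(110) = 216, σ(111) = 152, σ(112) = 248, σ(113) = 114, σ(114) = 240, σ(115) = 144, σ(116) = 210, σ(117) = 182, σ(118) = 180, σ(119) = 144, σ(120) = 360, σ(121) = 133, σ(122) = 186, σ(123) = 168, σ(124) = 224, σ(125) = 156, σ(126) = 312, σ(127) = 128, σ(128) = 255, σ(129) = 176, σ(130) = 252, σ(131) = 132, σ(132) = 336, σ(133) = 160, σ(134) = 204, σ(135) = 240, σ(136) = 270, σ(137) = 138, σ(138) = 288, σ(139) = 140, σ(140) = 336. Summing all 140 values: 16207. (Average order: Σ_{n ≤ x} σ(n) ~ (π²/12) x². For x = 140, (π²/12)·140² ≈ 16120.35.)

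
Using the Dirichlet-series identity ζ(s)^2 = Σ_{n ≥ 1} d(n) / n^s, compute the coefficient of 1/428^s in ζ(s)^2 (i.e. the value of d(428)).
d(428) = 6

ζ(s)^2 = (Σ 1/m^s)(Σ 1/k^s). The coefficient of 1/n^s in the product is the number of ordered pairs (m, k) with mk = n, which equals d(n). For n = 428, divisors are [1, 2, 4, 107, 214, 428], so d(428) = 6.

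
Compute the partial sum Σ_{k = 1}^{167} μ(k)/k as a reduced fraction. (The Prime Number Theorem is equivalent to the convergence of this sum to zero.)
Σ μ(k)/k = 3320595668723936105212130194759121950701456962705503856339925674/481473710367991963528473107950567214598209565303106537707981745635

Values of μ(k) for 1 ≤ k ≤ 167: μ(1) = 1, μ(2) = -1, μ(3) = -1, μ(5) = -1, μ(6) = 1, μ(7) = -1, μ(10) = 1, μ(11) = -1, μ(13) = -1, μ(14) = 1, μ(15) = 1, μ(17) = -1, μ(19) = -1, μ(21) = 1, μ(22) = 1, μ(23) = -1, μ(26) = 1, μ(29) = -1, μ(30) = -1, μ(31) = -1, μ(33) = 1, μ(34) = 1, μ(35) = 1, μ(37) = -1, μ(38) = 1, μ(39) = 1, μ(41) = -1, μ(42) = -1, μ(43) = -1, μ(46) = 1, μ(47) = -1, μ(51) = 1, μ(53) = -1, μ(55) = 1, μ(57) = 1, μ(58) = 1, μ(59) = -1, μ(61) = -1, μ(62) = 1, μ(65) = 1, μ(66) = -1, μ(67) = -1, μ(69) = 1, μ(70) = -1, μ(71) = -1, μ(73) = -1, μ(74) = 1, μ(77) = 1, μ(78) = -1, μ(79) = -1, μ(82) = 1, μ(83) = -1, μ(85) = 1, μ(86) = 1, μ(87) = 1, μ(89) = -1, μ(91) = 1, μ(93) = 1, μ(94) = 1, μ(95) = 1, μ(97) = -1, μ(101) = -1, μ(102) = -1, μ(103) = -1, μ(105) = -1, μ(106) = 1, μ(107) = -1, μ(109) = -1, μ(110) = -1, μ(111) = 1, μ(113) = -1, μ(114) = -1, μ(115) = 1, μ(118) = 1, μ(119) = 1, μ(122) = 1, μ(123) = 1, μ(127) = -1, μ(129) = 1, μ(130) = -1, μ(131) = -1, μ(133) = 1, μ(134) = 1, μ(137) = -1, μ(138) = -1, μ(139) = -1, μ(141) = 1, μ(142) = 1, μ(143) = 1, μ(145) = 1, μ(146) = 1, μ(149) = -1, μ(151) = -1, μ(154) = -1, μ(155) = 1, μ(157) = -1, μ(158) = 1, μ(159) = 1, μ(161) = 1, μ(163) = -1, μ(165) = -1, μ(166) = 1, μ(167) = -1, with μ = 0 on non-squarefree integers. Summing μ(k)/k for k where μ(k) ≠ 0 gives 3320595668723936105212130194759121950701456962705503856339925674/481473710367991963528473107950567214598209565303106537707981745635 ≈ 0.0069. (PNT ⟺ this sum → 0 as n → ∞.)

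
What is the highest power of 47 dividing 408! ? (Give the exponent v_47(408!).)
v_47(408!) = 8

Legendre's formula: v_p(n!) = Σ_{k ≥ 1} ⌊n / p^k⌋. For p = 47, n = 408, the terms are:
  ⌊408/47^1⌋ = ⌊408/47⌋ = 8
(the next term ⌊408/47^2⌋ = 0, terminating the sum). Summing: v_47(408!) = 8 = 8.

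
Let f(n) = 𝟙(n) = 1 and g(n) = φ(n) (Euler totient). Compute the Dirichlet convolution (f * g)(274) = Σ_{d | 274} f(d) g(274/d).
(𝟙 * φ)(274) = 274

Divisors of 274: [1, 2, 137, 274]. For each d | 274:
  d = 1: 𝟙(1) · φ(274/1) = 1 · 136 = 136
  d = 2: 𝟙(2) · φ(274/2) = 1 · 136 = 136
  d = 137: 𝟙(137) · φ(274/137) = 1 · 1 = 1
  d = 274: 𝟙(274) · φ(274/274) = 1 · 1 = 1
Summing: (𝟙 * φ)(274) = 136 + 136 + 1 + 1 = 274.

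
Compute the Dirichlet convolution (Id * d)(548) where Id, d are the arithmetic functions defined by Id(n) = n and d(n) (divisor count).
(Id * d)(548) = 1529

Divisors of 548: [1, 2, 4, 137, 274, 548]. For each d | 548:
  d = 1: Id(1) · d(548/1) = 1 · 6 = 6
  d = 2: Id(2) · d(548/2) = 2 · 4 = 8
  d = 4: Id(4) · d(548/4) = 4 · 2 = 8
  d = 137: Id(137) · d(548/137) = 137 · 3 = 411
  d = 274: Id(274) · d(548/274) = 274 · 2 = 548
  d = 548: Id(548) · d(548/548) = 548 · 1 = 548
Summing: (Id * d)(548) = 6 + 8 + 8 + 411 + 548 + 548 = 1529.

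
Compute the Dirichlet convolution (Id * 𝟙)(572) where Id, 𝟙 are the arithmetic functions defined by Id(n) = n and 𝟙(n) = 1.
(Id * 𝟙)(572) = 1176

Divisors of 572: [1, 2, 4, 11, 13, 22, 26, 44, 52, 143, 286, 572]. For each d | 572:
  d = 1: Id(1) · 𝟙(572/1) = 1 · 1 = 1
  d = 2: Id(2) · 𝟙(572/2) = 2 · 1 = 2
  d = 4: Id(4) · 𝟙(572/4) = 4 · 1 = 4
  d = 11: Id(11) · 𝟙(572/11) = 11 · 1 = 11
  d = 13: Id(13) · 𝟙(572/13) = 13 · 1 = 13
  d = 22: Id(22) · 𝟙(572/22) = 22 · 1 = 22
  d = 26: Id(26) · 𝟙(572/26) = 26 · 1 = 26
  d = 44: Id(44) · 𝟙(572/44) = 44 · 1 = 44
  d = 52: Id(52) · 𝟙(572/52) = 52 · 1 = 52
  d = 143: Id(143) · 𝟙(572/143) = 143 · 1 = 143
  d = 286: Id(286) · 𝟙(572/286) = 286 · 1 = 286
  d = 572: Id(572) · 𝟙(572/572) = 572 · 1 = 572
Summing: (Id * 𝟙)(572) = 1 + 2 + 4 + 11 + 13 + 22 + 26 + 44 + 52 + 143 + 286 + 572 = 1176.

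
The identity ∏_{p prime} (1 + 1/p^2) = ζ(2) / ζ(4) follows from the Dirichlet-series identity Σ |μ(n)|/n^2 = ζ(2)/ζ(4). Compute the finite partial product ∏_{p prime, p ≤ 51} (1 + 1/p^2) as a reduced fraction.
∏ = 101793085732936000000000/67237345888235944242129

The primes p ≤ 51 are [2, 3, 5, 7, 11, 13, 17, 19, 23, 29, 31, 37, 41, 43, 47]. For each, (1 + 1/p^2) = (p^2 + 1)/p^2. Multiplying these fractions over p ∈ [2, 3, 5, 7, 11, 13, 17, 19, 23, 29, 31, 37, 41, 43, 47] gives 101793085732936000000000/67237345888235944242129. (In the limit P → ∞ this tends to ζ(2)/ζ(4).)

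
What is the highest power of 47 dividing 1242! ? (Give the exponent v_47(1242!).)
v_47(1242!) = 26

Legendre's formula: v_p(n!) = Σ_{k ≥ 1} ⌊n / p^k⌋. For p = 47, n = 1242, the terms are:
  ⌊1242/47^1⌋ = ⌊1242/47⌋ = 26
(the next term ⌊1242/47^2⌋ = 0, terminating the sum). Summing: v_47(1242!) = 26 = 26.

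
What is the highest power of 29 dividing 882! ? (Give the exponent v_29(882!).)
v_29(882!) = 31

Legendre's formula: v_p(n!) = Σ_{k ≥ 1} ⌊n / p^k⌋. For p = 29, n = 882, the terms are:
  ⌊882/29^1⌋ = ⌊882/29⌋ = 30
  ⌊882/29^2⌋ = ⌊882/841⌋ = 1
(the next term ⌊882/29^3⌋ = 0, terminating the sum). Summing: v_29(882!) = 30 + 1 = 31.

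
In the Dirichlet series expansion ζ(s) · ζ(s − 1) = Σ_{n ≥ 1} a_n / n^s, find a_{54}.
σ(54) = 120

In the product (Σ m^0/m^s)(Σ k / k^s) = Σ (Σ_{d | n} d) / n^s, the coefficient of 1/n^s is σ(n) = Σ_{d | n} d. For n = 54, divisors are [1, 2, 3, 6, 9, 18, 27, 54]; summing: σ(54) = 120.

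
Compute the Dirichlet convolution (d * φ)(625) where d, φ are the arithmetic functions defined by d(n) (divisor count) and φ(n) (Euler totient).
(d * φ)(625) = 781

Divisors of 625: [1, 5, 25, 125, 625]. For each d | 625:
  d = 1: d(1) · φ(625/1) = 1 · 500 = 500
  d = 5: d(5) · φ(625/5) = 2 · 100 = 200
  d = 25: d(25) · φ(625/25) = 3 · 20 = 60
  d = 125: d(125) · φ(625/125) = 4 · 4 = 16
  d = 625: d(625) · φ(625/625) = 5 · 1 = 5
Summing: (d * φ)(625) = 500 + 200 + 60 + 16 + 5 = 781.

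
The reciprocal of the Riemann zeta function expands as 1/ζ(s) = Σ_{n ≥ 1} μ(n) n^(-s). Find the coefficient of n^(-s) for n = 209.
μ(209) = 1

Factor n = 209 = 11 · 19. μ(n) = 0 if any exponent ≥ 2 (not squarefree); otherwise μ(n) = (−1)^{ω(n)} where ω(n) is the number of distinct prime factors. Applying: μ(209) = 1.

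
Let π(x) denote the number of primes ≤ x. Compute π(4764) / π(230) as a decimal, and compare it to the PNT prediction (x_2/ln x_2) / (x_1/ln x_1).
π(4764)/π(230) = 641/50 ≈ 12.8200;  PNT prediction ≈ 13.3004.

π(230) = 50 and π(4764) = 641, so π(4764)/π(230) ≈ 12.8200. The PNT-predicted ratio is (4764/ln(4764)) / (230/ln(230)) ≈ 13.3004. The two agree to within a few percent, as expected.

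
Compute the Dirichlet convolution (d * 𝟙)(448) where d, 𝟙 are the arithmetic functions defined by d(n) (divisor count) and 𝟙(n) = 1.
(d * 𝟙)(448) = 84

Divisors of 448: [1, 2, 4, 7, 8, 14, 16, 28, 32, 56, 64, 112, 224, 448]. For each d | 448:
  d = 1: d(1) · 𝟙(448/1) = 1 · 1 = 1
  d = 2: d(2) · 𝟙(448/2) = 2 · 1 = 2
  d = 4: d(4) · 𝟙(448/4) = 3 · 1 = 3
  d = 7: d(7) · 𝟙(448/7) = 2 · 1 = 2
  d = 8: d(8) · 𝟙(448/8) = 4 · 1 = 4
  d = 14: d(14) · 𝟙(448/14) = 4 · 1 = 4
  d = 16: d(16) · 𝟙(448/16) = 5 · 1 = 5
  d = 28: d(28) · 𝟙(448/28) = 6 · 1 = 6
  d = 32: d(32) · 𝟙(448/32) = 6 · 1 = 6
  d = 56: d(56) · 𝟙(448/56) = 8 · 1 = 8
  d = 64: d(64) · 𝟙(448/64) = 7 · 1 = 7
  d = 112: d(112) · 𝟙(448/112) = 10 · 1 = 10
  d = 224: d(224) · 𝟙(448/224) = 12 · 1 = 12
  d = 448: d(448) · 𝟙(448/448) = 14 · 1 = 14
Summing: (d * 𝟙)(448) = 1 + 2 + 3 + 2 + 4 + 4 + 5 + 6 + 6 + 8 + 7 + 10 + 12 + 14 = 84.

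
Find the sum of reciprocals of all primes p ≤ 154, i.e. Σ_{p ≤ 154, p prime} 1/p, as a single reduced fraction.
Σ 1/p = 426559540131011718238816115585684956391671166781102121476137/225319534991831177328890236228992001350685163362356544091910

π(154) = 36, so the primes ≤ 154 are [2, 3, 5, 7, 11, 13, 17, 19, 23, 29, 31, 37, 41, 43, 47, 53, 59, 61, 67, 71, 73, 79, 83, 89, 97, 101, 103, 107, 109, 113, 127, 131, 137, 139, 149, 151]. Summing 1/p over these primes: 426559540131011718238816115585684956391671166781102121476137/225319534991831177328890236228992001350685163362356544091910 ≈ 1.8931. Mertens estimate ln ln(154) + 0.2615 ≈ 1.8783.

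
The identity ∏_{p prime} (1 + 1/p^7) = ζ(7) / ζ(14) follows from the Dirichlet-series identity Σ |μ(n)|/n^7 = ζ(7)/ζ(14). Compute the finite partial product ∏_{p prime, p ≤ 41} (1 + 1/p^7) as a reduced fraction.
∏ = 906276285123367303463952471174214707523220166331900002148763513926498754947885274824704/898827234959603916464015184677991123451710902595120068322823619866941706124048533178125

The primes p ≤ 41 are [2, 3, 5, 7, 11, 13, 17, 19, 23, 29, 31, 37, 41]. For each, (1 + 1/p^7) = (p^7 + 1)/p^7. Multiplying these fractions over p ∈ [2, 3, 5, 7, 11, 13, 17, 19, 23, 29, 31, 37, 41] gives 906276285123367303463952471174214707523220166331900002148763513926498754947885274824704/898827234959603916464015184677991123451710902595120068322823619866941706124048533178125. (In the limit P → ∞ this tends to ζ(7)/ζ(14).)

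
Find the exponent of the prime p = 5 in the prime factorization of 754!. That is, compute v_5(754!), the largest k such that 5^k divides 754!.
v_5(754!) = 187

Legendre's formula: v_p(n!) = Σ_{k ≥ 1} ⌊n / p^k⌋. For p = 5, n = 754, the terms are:
  ⌊754/5^1⌋ = ⌊754/5⌋ = 150
  ⌊754/5^2⌋ = ⌊754/25⌋ = 30
  ⌊754/5^3⌋ = ⌊754/125⌋ = 6
  ⌊754/5^4⌋ = ⌊754/625⌋ = 1
(the next term ⌊754/5^5⌋ = 0, terminating the sum). Summing: v_5(754!) = 150 + 30 + 6 + 1 = 187.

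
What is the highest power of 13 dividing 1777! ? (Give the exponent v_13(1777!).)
v_13(1777!) = 146

Legendre's formula: v_p(n!) = Σ_{k ≥ 1} ⌊n / p^k⌋. For p = 13, n = 1777, the terms are:
  ⌊1777/13^1⌋ = ⌊1777/13⌋ = 136
  ⌊1777/13^2⌋ = ⌊1777/169⌋ = 10
(the next term ⌊1777/13^3⌋ = 0, terminating the sum). Summing: v_13(1777!) = 136 + 10 = 146.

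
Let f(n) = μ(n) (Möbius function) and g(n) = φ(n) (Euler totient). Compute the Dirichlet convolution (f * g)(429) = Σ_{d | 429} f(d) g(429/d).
(μ * φ)(429) = 99

Divisors of 429: [1, 3, 11, 13, 33, 39, 143, 429]. For each d | 429:
  d = 1: μ(1) · φ(429/1) = 1 · 240 = 240
  d = 3: μ(3) · φ(429/3) = -1 · 120 = -120
  d = 11: μ(11) · φ(429/11) = -1 · 24 = -24
  d = 13: μ(13) · φ(429/13) = -1 · 20 = -20
  d = 33: μ(33) · φ(429/33) = 1 · 12 = 12
  d = 39: μ(39) · φ(429/39) = 1 · 10 = 10
  d = 143: μ(143) · φ(429/143) = 1 · 2 = 2
  d = 429: μ(429) · φ(429/429) = -1 · 1 = -1
Summing: (μ * φ)(429) = 240 + -120 + -24 + -20 + 12 + 10 + 2 + -1 = 99.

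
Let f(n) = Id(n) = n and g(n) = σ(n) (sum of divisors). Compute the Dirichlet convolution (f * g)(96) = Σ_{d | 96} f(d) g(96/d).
(Id * σ)(96) = 2247

Divisors of 96: [1, 2, 3, 4, 6, 8, 12, 16, 24, 32, 48, 96]. For each d | 96:
  d = 1: Id(1) · σ(96/1) = 1 · 252 = 252
  d = 2: Id(2) · σ(96/2) = 2 · 124 = 248
  d = 3: Id(3) · σ(96/3) = 3 · 63 = 189
  d = 4: Id(4) · σ(96/4) = 4 · 60 = 240
  d = 6: Id(6) · σ(96/6) = 6 · 31 = 186
  d = 8: Id(8) · σ(96/8) = 8 · 28 = 224
  d = 12: Id(12) · σ(96/12) = 12 · 15 = 180
  d = 16: Id(16) · σ(96/16) = 16 · 12 = 192
  d = 24: Id(24) · σ(96/24) = 24 · 7 = 168
  d = 32: Id(32) · σ(96/32) = 32 · 4 = 128
  d = 48: Id(48) · σ(96/48) = 48 · 3 = 144
  d = 96: Id(96) · σ(96/96) = 96 · 1 = 96
Summing: (Id * σ)(96) = 252 + 248 + 189 + 240 + 186 + 224 + 180 + 192 + 168 + 128 + 144 + 96 = 2247.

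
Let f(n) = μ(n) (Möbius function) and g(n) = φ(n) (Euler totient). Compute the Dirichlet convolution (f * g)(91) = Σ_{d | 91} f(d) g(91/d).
(μ * φ)(91) = 55

Divisors of 91: [1, 7, 13, 91]. For each d | 91:
  d = 1: μ(1) · φ(91/1) = 1 · 72 = 72
  d = 7: μ(7) · φ(91/7) = -1 · 12 = -12
  d = 13: μ(13) · φ(91/13) = -1 · 6 = -6
  d = 91: μ(91) · φ(91/91) = 1 · 1 = 1
Summing: (μ * φ)(91) = 72 + -12 + -6 + 1 = 55.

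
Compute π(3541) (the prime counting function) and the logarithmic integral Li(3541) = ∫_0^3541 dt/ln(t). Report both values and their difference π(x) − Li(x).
π(3541) = 496;  Li(3541) ≈ 509.62;  π(x) − Li(x) ≈ -13.62.

Direct count of primes ≤ 3541 gives π(3541) = 496. Numerical evaluation of the logarithmic integral gives Li(3541) ≈ 509.62. The difference π(x) − Li(x) ≈ -13.62 is typically negative for small/moderate x (Li(x) overestimates), though Littlewood's theorem shows this sign changes infinitely often.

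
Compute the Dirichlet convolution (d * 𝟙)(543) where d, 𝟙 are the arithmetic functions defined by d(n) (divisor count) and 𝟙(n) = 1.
(d * 𝟙)(543) = 9

Divisors of 543: [1, 3, 181, 543]. For each d | 543:
  d = 1: d(1) · 𝟙(543/1) = 1 · 1 = 1
  d = 3: d(3) · 𝟙(543/3) = 2 · 1 = 2
  d = 181: d(181) · 𝟙(543/181) = 2 · 1 = 2
  d = 543: d(543) · 𝟙(543/543) = 4 · 1 = 4
Summing: (d * 𝟙)(543) = 1 + 2 + 2 + 4 = 9.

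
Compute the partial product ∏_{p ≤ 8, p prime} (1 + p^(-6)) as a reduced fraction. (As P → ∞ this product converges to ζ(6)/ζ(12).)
∏ = 17446405561/17153224200

The primes p ≤ 8 are [2, 3, 5, 7]. For each, (1 + 1/p^6) = (p^6 + 1)/p^6. Multiplying these fractions over p ∈ [2, 3, 5, 7] gives 17446405561/17153224200. (In the limit P → ∞ this tends to ζ(6)/ζ(12).)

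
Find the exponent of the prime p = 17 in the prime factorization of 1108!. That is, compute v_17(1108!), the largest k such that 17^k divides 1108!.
v_17(1108!) = 68

Legendre's formula: v_p(n!) = Σ_{k ≥ 1} ⌊n / p^k⌋. For p = 17, n = 1108, the terms are:
  ⌊1108/17^1⌋ = ⌊1108/17⌋ = 65
  ⌊1108/17^2⌋ = ⌊1108/289⌋ = 3
(the next term ⌊1108/17^3⌋ = 0, terminating the sum). Summing: v_17(1108!) = 65 + 3 = 68.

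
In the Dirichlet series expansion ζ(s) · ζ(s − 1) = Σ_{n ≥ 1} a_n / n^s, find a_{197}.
σ(197) = 198

In the product (Σ m^0/m^s)(Σ k / k^s) = Σ (Σ_{d | n} d) / n^s, the coefficient of 1/n^s is σ(n) = Σ_{d | n} d. For n = 197, divisors are [1, 197]; summing: σ(197) = 198.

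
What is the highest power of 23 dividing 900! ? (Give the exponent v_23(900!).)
v_23(900!) = 40

Legendre's formula: v_p(n!) = Σ_{k ≥ 1} ⌊n / p^k⌋. For p = 23, n = 900, the terms are:
  ⌊900/23^1⌋ = ⌊900/23⌋ = 39
  ⌊900/23^2⌋ = ⌊900/529⌋ = 1
(the next term ⌊900/23^3⌋ = 0, terminating the sum). Summing: v_23(900!) = 39 + 1 = 40.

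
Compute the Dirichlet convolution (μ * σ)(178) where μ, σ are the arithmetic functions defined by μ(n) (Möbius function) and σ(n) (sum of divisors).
(μ * σ)(178) = 178

Divisors of 178: [1, 2, 89, 178]. For each d | 178:
  d = 1: μ(1) · σ(178/1) = 1 · 270 = 270
  d = 2: μ(2) · σ(178/2) = -1 · 90 = -90
  d = 89: μ(89) · σ(178/89) = -1 · 3 = -3
  d = 178: μ(178) · σ(178/178) = 1 · 1 = 1
Summing: (μ * σ)(178) = 270 + -90 + -3 + 1 = 178.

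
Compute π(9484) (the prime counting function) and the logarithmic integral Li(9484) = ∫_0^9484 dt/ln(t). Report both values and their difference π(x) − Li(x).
π(9484) = 1175;  Li(9484) ≈ 1189.95;  π(x) − Li(x) ≈ -14.95.

Direct count of primes ≤ 9484 gives π(9484) = 1175. Numerical evaluation of the logarithmic integral gives Li(9484) ≈ 1189.95. The difference π(x) − Li(x) ≈ -14.95 is typically negative for small/moderate x (Li(x) overestimates), though Littlewood's theorem shows this sign changes infinitely often.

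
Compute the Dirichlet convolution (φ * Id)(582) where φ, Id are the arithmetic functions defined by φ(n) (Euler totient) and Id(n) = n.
(φ * Id)(582) = 2895

Divisors of 582: [1, 2, 3, 6, 97, 194, 291, 582]. For each d | 582:
  d = 1: φ(1) · Id(582/1) = 1 · 582 = 582
  d = 2: φ(2) · Id(582/2) = 1 · 291 = 291
  d = 3: φ(3) · Id(582/3) = 2 · 194 = 388
  d = 6: φ(6) · Id(582/6) = 2 · 97 = 194
  d = 97: φ(97) · Id(582/97) = 96 · 6 = 576
  d = 194: φ(194) · Id(582/194) = 96 · 3 = 288
  d = 291: φ(291) · Id(582/291) = 192 · 2 = 384
  d = 582: φ(582) · Id(582/582) = 192 · 1 = 192
Summing: (φ * Id)(582) = 582 + 291 + 388 + 194 + 576 + 288 + 384 + 192 = 2895.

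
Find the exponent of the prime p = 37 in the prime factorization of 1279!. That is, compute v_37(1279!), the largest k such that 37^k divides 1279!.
v_37(1279!) = 34

Legendre's formula: v_p(n!) = Σ_{k ≥ 1} ⌊n / p^k⌋. For p = 37, n = 1279, the terms are:
  ⌊1279/37^1⌋ = ⌊1279/37⌋ = 34
(the next term ⌊1279/37^2⌋ = 0, terminating the sum). Summing: v_37(1279!) = 34 = 34.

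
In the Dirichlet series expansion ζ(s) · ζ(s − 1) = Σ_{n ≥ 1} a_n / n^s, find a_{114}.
σ(114) = 240

In the product (Σ m^0/m^s)(Σ k / k^s) = Σ (Σ_{d | n} d) / n^s, the coefficient of 1/n^s is σ(n) = Σ_{d | n} d. For n = 114, divisors are [1, 2, 3, 6, 19, 38, 57, 114]; summing: σ(114) = 240.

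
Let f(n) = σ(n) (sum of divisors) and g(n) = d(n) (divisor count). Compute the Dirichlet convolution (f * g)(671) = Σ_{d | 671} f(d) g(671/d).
(σ * d)(671) = 896

Divisors of 671: [1, 11, 61, 671]. For each d | 671:
  d = 1: σ(1) · d(671/1) = 1 · 4 = 4
  d = 11: σ(11) · d(671/11) = 12 · 2 = 24
  d = 61: σ(61) · d(671/61) = 62 · 2 = 124
  d = 671: σ(671) · d(671/671) = 744 · 1 = 744
Summing: (σ * d)(671) = 4 + 24 + 124 + 744 = 896.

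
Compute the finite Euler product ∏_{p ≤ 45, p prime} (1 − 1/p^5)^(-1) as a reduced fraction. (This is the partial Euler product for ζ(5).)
∏ = 1572482291224969810929353517600303098269844539827384419450979869/1516482033755337998564749447506198249900022724140786873799147520

The primes p ≤ 45 are [2, 3, 5, 7, 11, 13, 17, 19, 23, 29, 31, 37, 41, 43]. For each prime, (1 − 1/p^5)^(-1) = p^5 / (p^5 − 1). The product is (1 − 1/2^5)^(-1), (1 − 1/3^5)^(-1), (1 − 1/5^5)^(-1), (1 − 1/7^5)^(-1), (1 − 1/11^5)^(-1), (1 − 1/13^5)^(-1), (1 − 1/17^5)^(-1), (1 − 1/19^5)^(-1), (1 − 1/23^5)^(-1), (1 − 1/29^5)^(-1), (1 − 1/31^5)^(-1), (1 − 1/37^5)^(-1), (1 − 1/41^5)^(-1), (1 − 1/43^5)^(-1) = ∏ p^5 / (p^5 − 1) = 1572482291224969810929353517600303098269844539827384419450979869/1516482033755337998564749447506198249900022724140786873799147520.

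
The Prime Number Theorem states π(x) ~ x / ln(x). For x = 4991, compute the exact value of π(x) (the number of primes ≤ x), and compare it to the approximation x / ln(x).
π(4991) = 667;  x/ln(x) ≈ 586.12;  relative error ≈ 12.13%.

Directly count primes up to 4991: π(4991) = 667. The PNT approximation gives 4991/ln(4991) ≈ 4991/8.51539 ≈ 586.12. Relative error (π(x) − x/ln(x)) / π(x) ≈ 12.13%; the approximation is known to undercount slightly (Li(x) is a better estimate).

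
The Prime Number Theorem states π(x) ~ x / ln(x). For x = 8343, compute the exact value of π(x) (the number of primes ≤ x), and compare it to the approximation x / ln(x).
π(8343) = 1045;  x/ln(x) ≈ 924.00;  relative error ≈ 11.58%.

Directly count primes up to 8343: π(8343) = 1045. The PNT approximation gives 8343/ln(8343) ≈ 8343/9.02918 ≈ 924.00. Relative error (π(x) − x/ln(x)) / π(x) ≈ 11.58%; the approximation is known to undercount slightly (Li(x) is a better estimate).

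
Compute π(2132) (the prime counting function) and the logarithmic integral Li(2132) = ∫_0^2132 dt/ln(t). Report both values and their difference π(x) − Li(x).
π(2132) = 321;  Li(2132) ≈ 332.10;  π(x) − Li(x) ≈ -11.10.

Direct count of primes ≤ 2132 gives π(2132) = 321. Numerical evaluation of the logarithmic integral gives Li(2132) ≈ 332.10. The difference π(x) − Li(x) ≈ -11.10 is typically negative for small/moderate x (Li(x) overestimates), though Littlewood's theorem shows this sign changes infinitely often.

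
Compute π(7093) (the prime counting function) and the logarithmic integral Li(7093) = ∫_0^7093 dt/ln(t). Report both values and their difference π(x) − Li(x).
π(7093) = 909;  Li(7093) ≈ 924.83;  π(x) − Li(x) ≈ -15.83.

Direct count of primes ≤ 7093 gives π(7093) = 909. Numerical evaluation of the logarithmic integral gives Li(7093) ≈ 924.83. The difference π(x) − Li(x) ≈ -15.83 is typically negative for small/moderate x (Li(x) overestimates), though Littlewood's theorem shows this sign changes infinitely often.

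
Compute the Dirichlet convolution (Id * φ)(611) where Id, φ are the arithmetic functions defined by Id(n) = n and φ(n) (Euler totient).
(Id * φ)(611) = 2325

Divisors of 611: [1, 13, 47, 611]. For each d | 611:
  d = 1: Id(1) · φ(611/1) = 1 · 552 = 552
  d = 13: Id(13) · φ(611/13) = 13 · 46 = 598
  d = 47: Id(47) · φ(611/47) = 47 · 12 = 564
  d = 611: Id(611) · φ(611/611) = 611 · 1 = 611
Summing: (Id * φ)(611) = 552 + 598 + 564 + 611 = 2325.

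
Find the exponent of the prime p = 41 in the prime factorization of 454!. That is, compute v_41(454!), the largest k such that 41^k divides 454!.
v_41(454!) = 11

Legendre's formula: v_p(n!) = Σ_{k ≥ 1} ⌊n / p^k⌋. For p = 41, n = 454, the terms are:
  ⌊454/41^1⌋ = ⌊454/41⌋ = 11
(the next term ⌊454/41^2⌋ = 0, terminating the sum). Summing: v_41(454!) = 11 = 11.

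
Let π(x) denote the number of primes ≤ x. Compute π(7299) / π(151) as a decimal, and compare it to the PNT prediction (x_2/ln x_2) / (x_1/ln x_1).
π(7299)/π(151) = 930/36 ≈ 25.8333;  PNT prediction ≈ 27.2637.

π(151) = 36 and π(7299) = 930, so π(7299)/π(151) ≈ 25.8333. The PNT-predicted ratio is (7299/ln(7299)) / (151/ln(151)) ≈ 27.2637. The two agree to within a few percent, as expected.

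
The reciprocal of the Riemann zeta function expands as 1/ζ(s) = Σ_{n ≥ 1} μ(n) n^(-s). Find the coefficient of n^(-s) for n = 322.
μ(322) = -1

Factor n = 322 = 2 · 7 · 23. μ(n) = 0 if any exponent ≥ 2 (not squarefree); otherwise μ(n) = (−1)^{ω(n)} where ω(n) is the number of distinct prime factors. Applying: μ(322) = -1.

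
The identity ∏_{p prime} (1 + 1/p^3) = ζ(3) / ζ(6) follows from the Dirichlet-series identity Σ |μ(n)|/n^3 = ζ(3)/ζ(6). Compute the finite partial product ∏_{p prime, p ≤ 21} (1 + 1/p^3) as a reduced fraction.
∏ = 223851228120576/189501362017825

The primes p ≤ 21 are [2, 3, 5, 7, 11, 13, 17, 19]. For each, (1 + 1/p^3) = (p^3 + 1)/p^3. Multiplying these fractions over p ∈ [2, 3, 5, 7, 11, 13, 17, 19] gives 223851228120576/189501362017825. (In the limit P → ∞ this tends to ζ(3)/ζ(6).)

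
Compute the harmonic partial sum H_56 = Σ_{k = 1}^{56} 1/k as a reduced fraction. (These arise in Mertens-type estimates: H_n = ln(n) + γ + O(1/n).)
H_56 = 252476961434436524654789/54749786241679275146400

Direct summation: H_56 = 1 + 1/2 + ... + 1/56. The least common denominator is lcm(1, ..., 56) = 164249358725037825439200; over this denominator the numerator is 164249358725037825439200 + 82124679362518912719600 + 54749786241679275146400 + 41062339681259456359800 + 32849871745007565087840 + 27374893120839637573200 + 23464194103576832205600 + 20531169840629728179900 + 18249928747226425048800 + 16424935872503782543920 + 14931759884094347767200 + 13687446560419818786600 + 12634566055772140418400 + 11732097051788416102800 + 10949957248335855029280 + 10265584920314864089950 + 9661726983825754437600 + 9124964373613212524400 + 8644703090791464496800 + 8212467936251891271960 + 7821398034525610735200 + 7465879942047173883600 + 7141276466305992410400 + 6843723280209909393300 + 6569974349001513017568 + 6317283027886070209200 + 6083309582408808349600 + 5866048525894208051400 + 5663770990518545704800 + 5474978624167927514640 + 5298366410485091143200 + 5132792460157432044975 + 4977253294698115922400 + 4830863491912877218800 + 4692838820715366441120 + 4562482186806606262200 + 4439171857433454741600 + 4322351545395732248400 + 4211522018590713472800 + 4106233968125945635980 + 4006081920122873791200 + 3910699017262805367600 + 3819752528489251754400 + 3732939971023586941800 + 3649985749445285009760 + 3570638233152996205200 + 3494667206915698413600 + 3421861640104954696650 + 3352027729082404600800 + 3284987174500756508784 + 3220575661275251479200 + 3158641513943035104600 + 3099044504245996706400 + 3041654791204404174800 + 2986351976818869553440 + 2933024262947104025700 = 757430884303309573964367, so H_56 = 757430884303309573964367/164249358725037825439200; reducing by gcd(757430884303309573964367, 164249358725037825439200) = 3 gives 252476961434436524654789/54749786241679275146400 ≈ 4.61147. (The PNT-adjacent estimate ln(56) + γ ≈ 4.60257 matches within O(1/n).)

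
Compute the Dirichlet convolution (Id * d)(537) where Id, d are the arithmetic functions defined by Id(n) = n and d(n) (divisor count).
(Id * d)(537) = 905

Divisors of 537: [1, 3, 179, 537]. For each d | 537:
  d = 1: Id(1) · d(537/1) = 1 · 4 = 4
  d = 3: Id(3) · d(537/3) = 3 · 2 = 6
  d = 179: Id(179) · d(537/179) = 179 · 2 = 358
  d = 537: Id(537) · d(537/537) = 537 · 1 = 537
Summing: (Id * d)(537) = 4 + 6 + 358 + 537 = 905.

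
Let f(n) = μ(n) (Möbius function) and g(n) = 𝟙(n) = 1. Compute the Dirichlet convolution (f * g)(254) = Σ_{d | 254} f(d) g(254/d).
(μ * 𝟙)(254) = 0

Divisors of 254: [1, 2, 127, 254]. For each d | 254:
  d = 1: μ(1) · 𝟙(254/1) = 1 · 1 = 1
  d = 2: μ(2) · 𝟙(254/2) = -1 · 1 = -1
  d = 127: μ(127) · 𝟙(254/127) = -1 · 1 = -1
  d = 254: μ(254) · 𝟙(254/254) = 1 · 1 = 1
Summing: (μ * 𝟙)(254) = 1 + -1 + -1 + 1 = 0.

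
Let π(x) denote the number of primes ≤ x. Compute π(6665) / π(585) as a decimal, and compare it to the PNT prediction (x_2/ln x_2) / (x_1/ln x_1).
π(6665)/π(585) = 859/106 ≈ 8.1038;  PNT prediction ≈ 8.2448.

π(585) = 106 and π(6665) = 859, so π(6665)/π(585) ≈ 8.1038. The PNT-predicted ratio is (6665/ln(6665)) / (585/ln(585)) ≈ 8.2448. The two agree to within a few percent, as expected.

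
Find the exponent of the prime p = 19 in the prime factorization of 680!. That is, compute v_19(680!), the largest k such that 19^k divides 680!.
v_19(680!) = 36

Legendre's formula: v_p(n!) = Σ_{k ≥ 1} ⌊n / p^k⌋. For p = 19, n = 680, the terms are:
  ⌊680/19^1⌋ = ⌊680/19⌋ = 35
  ⌊680/19^2⌋ = ⌊680/361⌋ = 1
(the next term ⌊680/19^3⌋ = 0, terminating the sum). Summing: v_19(680!) = 35 + 1 = 36.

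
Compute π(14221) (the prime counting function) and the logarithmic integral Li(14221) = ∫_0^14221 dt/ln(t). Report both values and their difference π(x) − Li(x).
π(14221) = 1672;  Li(14221) ≈ 1695.39;  π(x) − Li(x) ≈ -23.39.

Direct count of primes ≤ 14221 gives π(14221) = 1672. Numerical evaluation of the logarithmic integral gives Li(14221) ≈ 1695.39. The difference π(x) − Li(x) ≈ -23.39 is typically negative for small/moderate x (Li(x) overestimates), though Littlewood's theorem shows this sign changes infinitely often.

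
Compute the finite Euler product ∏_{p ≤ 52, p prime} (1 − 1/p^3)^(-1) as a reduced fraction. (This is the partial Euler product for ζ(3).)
∏ = 1417934272824755236225375034446860319/1179638474528270622029363943840940032

The primes p ≤ 52 are [2, 3, 5, 7, 11, 13, 17, 19, 23, 29, 31, 37, 41, 43, 47]. For each prime, (1 − 1/p^3)^(-1) = p^3 / (p^3 − 1). The product is (1 − 1/2^3)^(-1), (1 − 1/3^3)^(-1), (1 − 1/5^3)^(-1), (1 − 1/7^3)^(-1), (1 − 1/11^3)^(-1), (1 − 1/13^3)^(-1), (1 − 1/17^3)^(-1), (1 − 1/19^3)^(-1), (1 − 1/23^3)^(-1), (1 − 1/29^3)^(-1), (1 − 1/31^3)^(-1), (1 − 1/37^3)^(-1), (1 − 1/41^3)^(-1), (1 − 1/43^3)^(-1), (1 − 1/47^3)^(-1) = ∏ p^3 / (p^3 − 1) = 1417934272824755236225375034446860319/1179638474528270622029363943840940032.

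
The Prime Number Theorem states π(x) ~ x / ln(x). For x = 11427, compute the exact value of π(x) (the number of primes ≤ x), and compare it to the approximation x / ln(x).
π(11427) = 1378;  x/ln(x) ≈ 1222.96;  relative error ≈ 11.25%.

Directly count primes up to 11427: π(11427) = 1378. The PNT approximation gives 11427/ln(11427) ≈ 11427/9.34373 ≈ 1222.96. Relative error (π(x) − x/ln(x)) / π(x) ≈ 11.25%; the approximation is known to undercount slightly (Li(x) is a better estimate).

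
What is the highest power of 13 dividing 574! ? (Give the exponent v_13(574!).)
v_13(574!) = 47

Legendre's formula: v_p(n!) = Σ_{k ≥ 1} ⌊n / p^k⌋. For p = 13, n = 574, the terms are:
  ⌊574/13^1⌋ = ⌊574/13⌋ = 44
  ⌊574/13^2⌋ = ⌊574/169⌋ = 3
(the next term ⌊574/13^3⌋ = 0, terminating the sum). Summing: v_13(574!) = 44 + 3 = 47.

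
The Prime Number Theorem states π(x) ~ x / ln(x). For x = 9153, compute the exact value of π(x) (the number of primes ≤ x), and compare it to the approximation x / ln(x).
π(9153) = 1134;  x/ln(x) ≈ 1003.42;  relative error ≈ 11.52%.

Directly count primes up to 9153: π(9153) = 1134. The PNT approximation gives 9153/ln(9153) ≈ 9153/9.12184 ≈ 1003.42. Relative error (π(x) − x/ln(x)) / π(x) ≈ 11.52%; the approximation is known to undercount slightly (Li(x) is a better estimate).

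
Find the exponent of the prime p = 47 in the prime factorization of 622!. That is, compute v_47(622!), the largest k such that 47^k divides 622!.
v_47(622!) = 13

Legendre's formula: v_p(n!) = Σ_{k ≥ 1} ⌊n / p^k⌋. For p = 47, n = 622, the terms are:
  ⌊622/47^1⌋ = ⌊622/47⌋ = 13
(the next term ⌊622/47^2⌋ = 0, terminating the sum). Summing: v_47(622!) = 13 = 13.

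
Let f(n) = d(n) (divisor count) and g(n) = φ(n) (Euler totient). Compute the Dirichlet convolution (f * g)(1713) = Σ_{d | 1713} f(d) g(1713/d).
(d * φ)(1713) = 2288

Divisors of 1713: [1, 3, 571, 1713]. For each d | 1713:
  d = 1: d(1) · φ(1713/1) = 1 · 1140 = 1140
  d = 3: d(3) · φ(1713/3) = 2 · 570 = 1140
  d = 571: d(571) · φ(1713/571) = 2 · 2 = 4
  d = 1713: d(1713) · φ(1713/1713) = 4 · 1 = 4
Summing: (d * φ)(1713) = 1140 + 1140 + 4 + 4 = 2288.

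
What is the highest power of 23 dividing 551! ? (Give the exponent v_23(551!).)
v_23(551!) = 24

Legendre's formula: v_p(n!) = Σ_{k ≥ 1} ⌊n / p^k⌋. For p = 23, n = 551, the terms are:
  ⌊551/23^1⌋ = ⌊551/23⌋ = 23
  ⌊551/23^2⌋ = ⌊551/529⌋ = 1
(the next term ⌊551/23^3⌋ = 0, terminating the sum). Summing: v_23(551!) = 23 + 1 = 24.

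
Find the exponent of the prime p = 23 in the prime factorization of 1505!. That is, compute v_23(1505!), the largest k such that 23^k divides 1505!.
v_23(1505!) = 67

Legendre's formula: v_p(n!) = Σ_{k ≥ 1} ⌊n / p^k⌋. For p = 23, n = 1505, the terms are:
  ⌊1505/23^1⌋ = ⌊1505/23⌋ = 65
  ⌊1505/23^2⌋ = ⌊1505/529⌋ = 2
(the next term ⌊1505/23^3⌋ = 0, terminating the sum). Summing: v_23(1505!) = 65 + 2 = 67.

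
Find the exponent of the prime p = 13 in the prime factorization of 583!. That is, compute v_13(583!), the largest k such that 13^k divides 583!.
v_13(583!) = 47

Legendre's formula: v_p(n!) = Σ_{k ≥ 1} ⌊n / p^k⌋. For p = 13, n = 583, the terms are:
  ⌊583/13^1⌋ = ⌊583/13⌋ = 44
  ⌊583/13^2⌋ = ⌊583/169⌋ = 3
(the next term ⌊583/13^3⌋ = 0, terminating the sum). Summing: v_13(583!) = 44 + 3 = 47.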